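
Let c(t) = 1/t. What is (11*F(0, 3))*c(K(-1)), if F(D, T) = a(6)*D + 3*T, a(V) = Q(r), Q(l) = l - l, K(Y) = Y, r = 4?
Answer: -99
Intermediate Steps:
Q(l) = 0
c(t) = 1/t
a(V) = 0
F(D, T) = 3*T (F(D, T) = 0*D + 3*T = 0 + 3*T = 3*T)
(11*F(0, 3))*c(K(-1)) = (11*(3*3))/(-1) = (11*9)*(-1) = 99*(-1) = -99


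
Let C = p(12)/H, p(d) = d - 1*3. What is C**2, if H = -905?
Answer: 81/819025 ≈ 9.8898e-5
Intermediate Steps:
p(d) = -3 + d (p(d) = d - 3 = -3 + d)
C = -9/905 (C = (-3 + 12)/(-905) = 9*(-1/905) = -9/905 ≈ -0.0099448)
C**2 = (-9/905)**2 = 81/819025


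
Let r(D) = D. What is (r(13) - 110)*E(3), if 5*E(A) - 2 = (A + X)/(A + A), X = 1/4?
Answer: -5917/120 ≈ -49.308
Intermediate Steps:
X = ¼ ≈ 0.25000
E(A) = ⅖ + (¼ + A)/(10*A) (E(A) = ⅖ + ((A + ¼)/(A + A))/5 = ⅖ + ((¼ + A)/((2*A)))/5 = ⅖ + ((¼ + A)*(1/(2*A)))/5 = ⅖ + ((¼ + A)/(2*A))/5 = ⅖ + (¼ + A)/(10*A))
(r(13) - 110)*E(3) = (13 - 110)*((1/40)*(1 + 20*3)/3) = -97*(1 + 60)/(40*3) = -97*61/(40*3) = -97*61/120 = -5917/120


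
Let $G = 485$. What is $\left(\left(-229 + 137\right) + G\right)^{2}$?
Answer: $154449$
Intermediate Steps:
$\left(\left(-229 + 137\right) + G\right)^{2} = \left(\left(-229 + 137\right) + 485\right)^{2} = \left(-92 + 485\right)^{2} = 393^{2} = 154449$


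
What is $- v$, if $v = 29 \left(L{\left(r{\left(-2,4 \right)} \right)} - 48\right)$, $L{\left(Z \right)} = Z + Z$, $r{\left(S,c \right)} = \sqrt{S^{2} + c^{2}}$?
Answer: $1392 - 116 \sqrt{5} \approx 1132.6$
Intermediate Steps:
$L{\left(Z \right)} = 2 Z$
$v = -1392 + 116 \sqrt{5}$ ($v = 29 \left(2 \sqrt{\left(-2\right)^{2} + 4^{2}} - 48\right) = 29 \left(2 \sqrt{4 + 16} - 48\right) = 29 \left(2 \sqrt{20} - 48\right) = 29 \left(2 \cdot 2 \sqrt{5} - 48\right) = 29 \left(4 \sqrt{5} - 48\right) = 29 \left(-48 + 4 \sqrt{5}\right) = -1392 + 116 \sqrt{5} \approx -1132.6$)
$- v = - (-1392 + 116 \sqrt{5}) = 1392 - 116 \sqrt{5}$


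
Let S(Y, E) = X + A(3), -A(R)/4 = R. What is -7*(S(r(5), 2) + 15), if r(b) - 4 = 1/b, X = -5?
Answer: 14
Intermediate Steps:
r(b) = 4 + 1/b
A(R) = -4*R
S(Y, E) = -17 (S(Y, E) = -5 - 4*3 = -5 - 12 = -17)
-7*(S(r(5), 2) + 15) = -7*(-17 + 15) = -7*(-2) = 14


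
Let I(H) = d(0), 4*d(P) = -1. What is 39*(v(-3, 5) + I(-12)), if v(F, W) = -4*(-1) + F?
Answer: 117/4 ≈ 29.250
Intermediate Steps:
d(P) = -¼ (d(P) = (¼)*(-1) = -¼)
I(H) = -¼
v(F, W) = 4 + F
39*(v(-3, 5) + I(-12)) = 39*((4 - 3) - ¼) = 39*(1 - ¼) = 39*(¾) = 117/4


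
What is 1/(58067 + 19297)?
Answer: 1/77364 ≈ 1.2926e-5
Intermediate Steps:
1/(58067 + 19297) = 1/77364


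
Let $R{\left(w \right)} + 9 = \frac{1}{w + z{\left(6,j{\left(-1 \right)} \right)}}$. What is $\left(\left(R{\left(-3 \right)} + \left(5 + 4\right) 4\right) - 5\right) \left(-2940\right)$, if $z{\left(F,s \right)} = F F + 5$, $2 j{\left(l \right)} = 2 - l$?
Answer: $- \frac{1230390}{19} \approx -64757.0$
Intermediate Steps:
$j{\left(l \right)} = 1 - \frac{l}{2}$ ($j{\left(l \right)} = \frac{2 - l}{2} = 1 - \frac{l}{2}$)
$z{\left(F,s \right)} = 5 + F^{2}$ ($z{\left(F,s \right)} = F^{2} + 5 = 5 + F^{2}$)
$R{\left(w \right)} = -9 + \frac{1}{41 + w}$ ($R{\left(w \right)} = -9 + \frac{1}{w + \left(5 + 6^{2}\right)} = -9 + \frac{1}{w + \left(5 + 36\right)} = -9 + \frac{1}{w + 41} = -9 + \frac{1}{41 + w}$)
$\left(\left(R{\left(-3 \right)} + \left(5 + 4\right) 4\right) - 5\right) \left(-2940\right) = \left(\left(\frac{-368 - -27}{41 - 3} + \left(5 + 4\right) 4\right) - 5\right) \left(-2940\right) = \left(\left(\frac{-368 + 27}{38} + 9 \cdot 4\right) - 5\right) \left(-2940\right) = \left(\left(\frac{1}{38} \left(-341\right) + 36\right) - 5\right) \left(-2940\right) = \left(\left(- \frac{341}{38} + 36\right) - 5\right) \left(-2940\right) = \left(\frac{1027}{38} - 5\right) \left(-2940\right) = \frac{837}{38} \left(-2940\right) = - \frac{1230390}{19}$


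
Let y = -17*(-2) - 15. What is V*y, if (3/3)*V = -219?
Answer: -4161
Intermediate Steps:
V = -219
y = 19 (y = 34 - 15 = 19)
V*y = -219*19 = -4161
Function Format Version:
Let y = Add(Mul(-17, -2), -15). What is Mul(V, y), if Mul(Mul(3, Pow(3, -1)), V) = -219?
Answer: -4161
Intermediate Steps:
V = -219
y = 19 (y = Add(34, -15) = 19)
Mul(V, y) = Mul(-219, 19) = -4161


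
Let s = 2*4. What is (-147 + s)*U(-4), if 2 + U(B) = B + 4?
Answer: 278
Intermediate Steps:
s = 8
U(B) = 2 + B (U(B) = -2 + (B + 4) = -2 + (4 + B) = 2 + B)
(-147 + s)*U(-4) = (-147 + 8)*(2 - 4) = -139*(-2) = 278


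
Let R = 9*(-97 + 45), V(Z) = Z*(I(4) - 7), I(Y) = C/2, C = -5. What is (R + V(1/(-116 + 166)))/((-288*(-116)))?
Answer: -46819/3340800 ≈ -0.014014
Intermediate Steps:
I(Y) = -5/2
V(Z) = -19*Z/2 (V(Z) = Z*(-5/2 - 7) = Z*(-19/2) = -19*Z/2)
R = -468 (R = 9*(-52) = -468)
(R + V(1/(-116 + 166)))/((-288*(-116))) = (-468 - 19/(2*(-116 + 166)))/((-288*(-116))) = (-468 - 19/2/50)/33408 = (-468 - 19/2*1/50)*(1/33408) = (-468 - 19/100)*(1/33408) = -46819/100*1/33408 = -46819/3340800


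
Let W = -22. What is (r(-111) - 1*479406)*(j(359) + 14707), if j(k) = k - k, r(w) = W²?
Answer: -7043505854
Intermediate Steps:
r(w) = 484 (r(w) = (-22)² = 484)
j(k) = 0
(r(-111) - 1*479406)*(j(359) + 14707) = (484 - 1*479406)*(0 + 14707) = (484 - 479406)*14707 = -478922*14707 = -7043505854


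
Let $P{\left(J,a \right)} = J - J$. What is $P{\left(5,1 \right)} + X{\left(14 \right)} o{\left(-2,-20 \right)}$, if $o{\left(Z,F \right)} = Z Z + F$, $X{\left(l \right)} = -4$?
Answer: $64$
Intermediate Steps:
$P{\left(J,a \right)} = 0$
$o{\left(Z,F \right)} = F + Z^{2}$ ($o{\left(Z,F \right)} = Z^{2} + F = F + Z^{2}$)
$P{\left(5,1 \right)} + X{\left(14 \right)} o{\left(-2,-20 \right)} = 0 - 4 \left(-20 + \left(-2\right)^{2}\right) = 0 - 4 \left(-20 + 4\right) = 0 - -64 = 0 + 64 = 64$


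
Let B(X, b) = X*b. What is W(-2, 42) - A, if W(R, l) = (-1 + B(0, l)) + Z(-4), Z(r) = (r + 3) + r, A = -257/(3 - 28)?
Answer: -407/25 ≈ -16.280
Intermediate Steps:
A = 257/25 (A = -257/((-25*1)) = -257/(-25) = -257*(-1/25) = 257/25 ≈ 10.280)
Z(r) = 3 + 2*r (Z(r) = (3 + r) + r = 3 + 2*r)
W(R, l) = -6 (W(R, l) = (-1 + 0*l) + (3 + 2*(-4)) = (-1 + 0) + (3 - 8) = -1 - 5 = -6)
W(-2, 42) - A = -6 - 1*257/25 = -6 - 257/25 = -407/25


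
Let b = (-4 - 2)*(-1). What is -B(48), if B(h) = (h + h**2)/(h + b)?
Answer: -392/9 ≈ -43.556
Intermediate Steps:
b = 6 (b = -6*(-1) = 6)
B(h) = (h + h**2)/(6 + h) (B(h) = (h + h**2)/(h + 6) = (h + h**2)/(6 + h))
-B(48) = -48*(1 + 48)/(6 + 48) = -48*49/54 = -1*392/9 = -392/9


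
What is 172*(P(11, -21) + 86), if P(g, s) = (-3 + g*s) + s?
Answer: -29068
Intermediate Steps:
P(g, s) = -3 + s + g*s
172*(P(11, -21) + 86) = 172*((-3 - 21 + 11*(-21)) + 86) = 172*((-3 - 21 - 231) + 86) = 172*(-255 + 86) = 172*(-169) = -29068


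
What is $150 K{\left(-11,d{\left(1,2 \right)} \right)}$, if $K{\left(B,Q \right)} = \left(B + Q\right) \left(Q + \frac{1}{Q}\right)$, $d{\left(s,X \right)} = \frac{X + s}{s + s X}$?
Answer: $-3000$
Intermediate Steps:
$d{\left(s,X \right)} = \frac{X + s}{s + X s}$
$150 K{\left(-11,d{\left(1,2 \right)} \right)} = 150 \left(1 + \left(\frac{2 + 1}{1 \left(1 + 2\right)}\right)^{2} - 11 \frac{2 + 1}{1 \left(1 + 2\right)} - \frac{11}{1^{-1} \frac{1}{1 + 2} \left(2 + 1\right)}\right) = 150 \left(1 + \left(1 \cdot \frac{1}{3} \cdot 3\right)^{2} - 11 \cdot 1 \cdot \frac{1}{3} \cdot 3 - \frac{11}{1 \cdot \frac{1}{3} \cdot 3}\right) = 150 \left(1 + 1^{2} - 11 - \frac{11}{1}\right) = 150 \left(1 + 1 - 11 - 11\right) = 150 \left(-20\right) = -3000$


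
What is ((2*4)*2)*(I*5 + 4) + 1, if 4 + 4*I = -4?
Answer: -95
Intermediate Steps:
I = -2 (I = -1 + (1/4)*(-4) = -1 - 1 = -2)
((2*4)*2)*(I*5 + 4) + 1 = ((2*4)*2)*(-2*5 + 4) + 1 = (8*2)*(-10 + 4) + 1 = 16*(-6) + 1 = -96 + 1 = -95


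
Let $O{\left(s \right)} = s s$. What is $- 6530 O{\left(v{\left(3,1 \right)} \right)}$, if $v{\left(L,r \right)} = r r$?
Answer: $-6530$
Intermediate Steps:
$v{\left(L,r \right)} = r^{2}$
$O{\left(s \right)} = s^{2}$
$- 6530 O{\left(v{\left(3,1 \right)} \right)} = - 6530 \left(1^{2}\right)^{2} = - 6530 \cdot 1^{2} = \left(-6530\right) 1 = -6530$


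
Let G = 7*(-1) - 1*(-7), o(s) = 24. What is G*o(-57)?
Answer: 0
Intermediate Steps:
G = 0 (G = -7 + 7 = 0)
G*o(-57) = 0*24 = 0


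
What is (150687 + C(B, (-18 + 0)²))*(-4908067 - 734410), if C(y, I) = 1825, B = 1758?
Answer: -860545452224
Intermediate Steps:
(150687 + C(B, (-18 + 0)²))*(-4908067 - 734410) = (150687 + 1825)*(-4908067 - 734410) = 152512*(-5642477) = -860545452224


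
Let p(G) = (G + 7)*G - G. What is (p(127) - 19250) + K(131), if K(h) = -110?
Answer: -2469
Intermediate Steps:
p(G) = -G + G*(7 + G) (p(G) = (7 + G)*G - G = G*(7 + G) - G = -G + G*(7 + G))
(p(127) - 19250) + K(131) = (127*(6 + 127) - 19250) - 110 = (127*133 - 19250) - 110 = (16891 - 19250) - 110 = -2359 - 110 = -2469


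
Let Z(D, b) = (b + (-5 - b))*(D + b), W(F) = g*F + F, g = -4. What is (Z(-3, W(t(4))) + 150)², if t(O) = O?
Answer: 50625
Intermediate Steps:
W(F) = -3*F (W(F) = -4*F + F = -3*F)
Z(D, b) = -5*D - 5*b (Z(D, b) = -5*(D + b) = -5*D - 5*b)
(Z(-3, W(t(4))) + 150)² = ((-5*(-3) - (-15)*4) + 150)² = ((15 - 5*(-12)) + 150)² = ((15 + 60) + 150)² = (75 + 150)² = 225² = 50625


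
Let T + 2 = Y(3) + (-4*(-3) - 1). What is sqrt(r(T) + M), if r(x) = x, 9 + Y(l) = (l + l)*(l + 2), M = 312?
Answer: 3*sqrt(38) ≈ 18.493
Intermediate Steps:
Y(l) = -9 + 2*l*(2 + l) (Y(l) = -9 + (l + l)*(l + 2) = -9 + (2*l)*(2 + l) = -9 + 2*l*(2 + l))
T = 30 (T = -2 + ((-9 + 2*3**2 + 4*3) + (-4*(-3) - 1)) = -2 + ((-9 + 2*9 + 12) + (12 - 1)) = -2 + ((-9 + 18 + 12) + 11) = -2 + (21 + 11) = -2 + 32 = 30)
sqrt(r(T) + M) = sqrt(30 + 312) = sqrt(342) = 3*sqrt(38)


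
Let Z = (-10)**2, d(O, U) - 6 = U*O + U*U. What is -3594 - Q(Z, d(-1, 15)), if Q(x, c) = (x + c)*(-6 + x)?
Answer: -33298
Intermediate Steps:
d(O, U) = 6 + U**2 + O*U (d(O, U) = 6 + (U*O + U*U) = 6 + (O*U + U**2) = 6 + (U**2 + O*U) = 6 + U**2 + O*U)
Z = 100
Q(x, c) = (-6 + x)*(c + x) (Q(x, c) = (c + x)*(-6 + x) = (-6 + x)*(c + x))
-3594 - Q(Z, d(-1, 15)) = -3594 - (100**2 - 6*(6 + 15**2 - 1*15) - 6*100 + (6 + 15**2 - 1*15)*100) = -3594 - (10000 - 6*(6 + 225 - 15) - 600 + (6 + 225 - 15)*100) = -3594 - (10000 - 6*216 - 600 + 216*100) = -3594 - (10000 - 1296 - 600 + 21600) = -3594 - 1*29704 = -3594 - 29704 = -33298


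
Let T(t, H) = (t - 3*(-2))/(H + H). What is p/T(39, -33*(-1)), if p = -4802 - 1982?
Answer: -149248/15 ≈ -9949.9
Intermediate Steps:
T(t, H) = (6 + t)/(2*H) (T(t, H) = (t + 6)/((2*H)) = (6 + t)*(1/(2*H)) = (6 + t)/(2*H))
p = -6784
p/T(39, -33*(-1)) = -6784*66/(6 + 39) = -6784/((½)*45/33) = -6784/((½)*(1/33)*45) = -6784/15/22 = -6784*22/15 = -149248/15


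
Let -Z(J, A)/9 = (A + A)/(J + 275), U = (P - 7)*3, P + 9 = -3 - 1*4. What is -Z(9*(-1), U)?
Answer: -621/133 ≈ -4.6692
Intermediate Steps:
P = -16 (P = -9 + (-3 - 1*4) = -9 + (-3 - 4) = -9 - 7 = -16)
U = -69 (U = (-16 - 7)*3 = -23*3 = -69)
Z(J, A) = -18*A/(275 + J) (Z(J, A) = -9*(A + A)/(J + 275) = -9*2*A/(275 + J) = -18*A/(275 + J))
-Z(9*(-1), U) = -(-18)*(-69)/(275 + 9*(-1)) = -(-18)*(-69)/(275 - 9) = -(-18)*(-69)/266 = -1*621/133 = -621/133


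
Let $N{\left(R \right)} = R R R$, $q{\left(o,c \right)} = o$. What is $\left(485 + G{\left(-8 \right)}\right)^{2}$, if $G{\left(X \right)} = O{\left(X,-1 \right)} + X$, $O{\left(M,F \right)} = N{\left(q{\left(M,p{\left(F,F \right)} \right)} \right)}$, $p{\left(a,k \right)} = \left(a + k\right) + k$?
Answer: $1225$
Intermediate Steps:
$p{\left(a,k \right)} = a + 2 k$
$N{\left(R \right)} = R^{3}$ ($N{\left(R \right)} = R^{2} R = R^{3}$)
$O{\left(M,F \right)} = M^{3}$
$G{\left(X \right)} = X + X^{3}$ ($G{\left(X \right)} = X^{3} + X = X + X^{3}$)
$\left(485 + G{\left(-8 \right)}\right)^{2} = \left(485 + \left(-8 + \left(-8\right)^{3}\right)\right)^{2} = \left(485 - 520\right)^{2} = \left(-35\right)^{2} = 1225$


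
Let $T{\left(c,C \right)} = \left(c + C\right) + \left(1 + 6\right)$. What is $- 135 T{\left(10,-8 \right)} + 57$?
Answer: $-1158$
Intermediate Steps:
$T{\left(c,C \right)} = 7 + C + c$ ($T{\left(c,C \right)} = \left(C + c\right) + 7 = 7 + C + c$)
$- 135 T{\left(10,-8 \right)} + 57 = - 135 \left(7 - 8 + 10\right) + 57 = \left(-135\right) 9 + 57 = -1215 + 57 = -1158$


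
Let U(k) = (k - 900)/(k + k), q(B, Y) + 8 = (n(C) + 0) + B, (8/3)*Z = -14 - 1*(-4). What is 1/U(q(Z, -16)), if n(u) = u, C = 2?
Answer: 26/1213 ≈ 0.021434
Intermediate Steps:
Z = -15/4 (Z = 3*(-14 - 1*(-4))/8 = 3*(-14 + 4)/8 = (3/8)*(-10) = -15/4 ≈ -3.7500)
q(B, Y) = -6 + B (q(B, Y) = -8 + ((2 + 0) + B) = -8 + (2 + B) = -6 + B)
U(k) = (-900 + k)/(2*k) (U(k) = (-900 + k)/((2*k)) = (-900 + k)*(1/(2*k)) = (-900 + k)/(2*k))
1/U(q(Z, -16)) = 1/((-900 + (-6 - 15/4))/(2*(-6 - 15/4))) = 1/((-900 - 39/4)/(2*(-39/4))) = 1/((1/2)*(-4/39)*(-3639/4)) = 1/(1213/26) = 26/1213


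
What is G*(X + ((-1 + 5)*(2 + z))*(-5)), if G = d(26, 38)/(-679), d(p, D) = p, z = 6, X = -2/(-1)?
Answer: 4108/679 ≈ 6.0501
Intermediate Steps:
X = 2 (X = -2*(-1) = 2)
G = -26/679 (G = 26/(-679) = 26*(-1/679) = -26/679 ≈ -0.038292)
G*(X + ((-1 + 5)*(2 + z))*(-5)) = -26*(2 + ((-1 + 5)*(2 + 6))*(-5))/679 = -26*(2 + (4*8)*(-5))/679 = -26*(2 + 32*(-5))/679 = -26*(2 - 160)/679 = -26/679*(-158) = 4108/679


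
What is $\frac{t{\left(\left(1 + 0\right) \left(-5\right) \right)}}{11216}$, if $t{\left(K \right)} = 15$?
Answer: $\frac{15}{11216} \approx 0.0013374$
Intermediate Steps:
$\frac{t{\left(\left(1 + 0\right) \left(-5\right) \right)}}{11216} = \frac{15}{11216}$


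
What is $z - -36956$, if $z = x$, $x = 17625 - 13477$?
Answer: $41104$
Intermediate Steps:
$x = 4148$ ($x = 17625 - 13477 = 4148$)
$z = 4148$
$z - -36956 = 4148 - -36956 = 4148 + 36956 = 41104$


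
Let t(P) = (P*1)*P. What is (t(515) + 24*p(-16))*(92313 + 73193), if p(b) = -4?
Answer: 43880440274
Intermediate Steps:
t(P) = P² (t(P) = P*P = P²)
(t(515) + 24*p(-16))*(92313 + 73193) = (515² + 24*(-4))*(92313 + 73193) = (265225 - 96)*165506 = 265129*165506 = 43880440274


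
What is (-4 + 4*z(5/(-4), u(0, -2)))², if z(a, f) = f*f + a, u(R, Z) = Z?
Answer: 49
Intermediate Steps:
z(a, f) = a + f² (z(a, f) = f² + a = a + f²)
(-4 + 4*z(5/(-4), u(0, -2)))² = (-4 + 4*(5/(-4) + (-2)²))² = (-4 + 4*(5*(-¼) + 4))² = (-4 + 4*(-5/4 + 4))² = (-4 + 4*(11/4))² = (-4 + 11)² = 7² = 49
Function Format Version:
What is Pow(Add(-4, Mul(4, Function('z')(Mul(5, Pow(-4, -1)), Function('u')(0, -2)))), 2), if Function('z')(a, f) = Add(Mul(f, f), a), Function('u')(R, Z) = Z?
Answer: 49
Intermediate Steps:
Function('z')(a, f) = Add(a, Pow(f, 2)) (Function('z')(a, f) = Add(Pow(f, 2), a) = Add(a, Pow(f, 2)))
Pow(Add(-4, Mul(4, Function('z')(Mul(5, Pow(-4, -1)), Function('u')(0, -2)))), 2) = Pow(Add(-4, Mul(4, Add(Mul(5, Pow(-4, -1)), Pow(-2, 2)))), 2) = Pow(Add(-4, Mul(4, Add(Mul(5, Rational(-1, 4)), 4))), 2) = Pow(Add(-4, Mul(4, Add(Rational(-5, 4), 4))), 2) = Pow(Add(-4, Mul(4, Rational(11, 4))), 2) = Pow(Add(-4, 11), 2) = Pow(7, 2) = 49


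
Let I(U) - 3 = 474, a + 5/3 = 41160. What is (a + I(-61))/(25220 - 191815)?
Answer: -124906/499785 ≈ -0.24992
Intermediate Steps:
a = 123475/3 (a = -5/3 + 41160 = 123475/3 ≈ 41158.)
I(U) = 477 (I(U) = 3 + 474 = 477)
(a + I(-61))/(25220 - 191815) = (123475/3 + 477)/(25220 - 191815) = (124906/3)/(-166595) = (124906/3)*(-1/166595) = -124906/499785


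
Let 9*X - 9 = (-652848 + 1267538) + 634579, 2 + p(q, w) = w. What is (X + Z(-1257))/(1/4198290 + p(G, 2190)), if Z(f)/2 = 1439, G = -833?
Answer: 594841715800/9185858521 ≈ 64.756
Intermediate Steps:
p(q, w) = -2 + w
Z(f) = 2878 (Z(f) = 2*1439 = 2878)
X = 416426/3 (X = 1 + ((-652848 + 1267538) + 634579)/9 = 1 + (614690 + 634579)/9 = 1 + (1/9)*1249269 = 1 + 416423/3 = 416426/3 ≈ 1.3881e+5)
(X + Z(-1257))/(1/4198290 + p(G, 2190)) = (416426/3 + 2878)/(1/4198290 + (-2 + 2190)) = 425060/(3*(1/4198290 + 2188)) = 425060/(3*(9185858521/4198290)) = (425060/3)*(4198290/9185858521) = 594841715800/9185858521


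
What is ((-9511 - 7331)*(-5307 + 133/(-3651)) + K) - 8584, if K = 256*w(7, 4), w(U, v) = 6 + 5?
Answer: 108769788204/1217 ≈ 8.9375e+7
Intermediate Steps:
w(U, v) = 11
K = 2816 (K = 256*11 = 2816)
((-9511 - 7331)*(-5307 + 133/(-3651)) + K) - 8584 = ((-9511 - 7331)*(-5307 + 133/(-3651)) + 2816) - 8584 = (-16842*(-5307 + 133*(-1/3651)) + 2816) - 8584 = (-16842*(-5307 - 133/3651) + 2816) - 8584 = (-16842*(-19375990/3651) + 2816) - 8584 = (108776807860/1217 + 2816) - 8584 = 108780234932/1217 - 8584 = 108769788204/1217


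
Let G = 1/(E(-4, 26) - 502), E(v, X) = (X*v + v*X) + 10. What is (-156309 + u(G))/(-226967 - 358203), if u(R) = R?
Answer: 109416301/409619000 ≈ 0.26712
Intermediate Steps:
E(v, X) = 10 + 2*X*v (E(v, X) = (X*v + X*v) + 10 = 2*X*v + 10 = 10 + 2*X*v)
G = -1/700 (G = 1/((10 + 2*26*(-4)) - 502) = 1/((10 - 208) - 502) = 1/(-198 - 502) = 1/(-700) = -1/700 ≈ -0.0014286)
(-156309 + u(G))/(-226967 - 358203) = (-156309 - 1/700)/(-226967 - 358203) = -109416301/700/(-585170) = -109416301/700*(-1/585170) = 109416301/409619000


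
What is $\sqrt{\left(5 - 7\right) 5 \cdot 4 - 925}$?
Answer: $i \sqrt{965} \approx 31.064 i$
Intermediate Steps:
$\sqrt{\left(5 - 7\right) 5 \cdot 4 - 925} = \sqrt{\left(-2\right) 5 \cdot 4 - 925} = \sqrt{\left(-10\right) 4 - 925} = \sqrt{-40 - 925} = \sqrt{-965} = i \sqrt{965}$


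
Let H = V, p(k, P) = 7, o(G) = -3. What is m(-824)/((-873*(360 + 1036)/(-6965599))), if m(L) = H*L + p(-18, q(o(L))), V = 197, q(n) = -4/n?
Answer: -376887665093/406236 ≈ -9.2776e+5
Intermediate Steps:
H = 197
m(L) = 7 + 197*L (m(L) = 197*L + 7 = 7 + 197*L)
m(-824)/((-873*(360 + 1036)/(-6965599))) = (7 + 197*(-824))/((-873*(360 + 1036)/(-6965599))) = (7 - 162328)/((-873*1396*(-1/6965599))) = -162321/((-1218708*(-1/6965599))) = -162321/1218708/6965599 = -162321*6965599/1218708 = -376887665093/406236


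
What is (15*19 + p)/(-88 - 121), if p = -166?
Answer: -119/209 ≈ -0.56938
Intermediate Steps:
(15*19 + p)/(-88 - 121) = (15*19 - 166)/(-88 - 121) = (285 - 166)/(-209) = 119*(-1/209) = -119/209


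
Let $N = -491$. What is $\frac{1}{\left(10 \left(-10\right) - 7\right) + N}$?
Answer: $- \frac{1}{598} \approx -0.0016722$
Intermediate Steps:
$\frac{1}{\left(10 \left(-10\right) - 7\right) + N} = \frac{1}{\left(10 \left(-10\right) - 7\right) - 491} = \frac{1}{\left(-100 - 7\right) - 491} = \frac{1}{-107 - 491} = \frac{1}{-598} = - \frac{1}{598}$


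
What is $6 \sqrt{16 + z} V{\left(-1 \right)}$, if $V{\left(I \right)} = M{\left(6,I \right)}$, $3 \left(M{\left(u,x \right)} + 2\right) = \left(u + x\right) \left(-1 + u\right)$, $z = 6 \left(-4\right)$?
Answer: $76 i \sqrt{2} \approx 107.48 i$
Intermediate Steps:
$z = -24$
$M{\left(u,x \right)} = -2 + \frac{\left(-1 + u\right) \left(u + x\right)}{3}$ ($M{\left(u,x \right)} = -2 + \frac{\left(u + x\right) \left(-1 + u\right)}{3} = -2 + \frac{\left(-1 + u\right) \left(u + x\right)}{3}$)
$V{\left(I \right)} = 8 + \frac{5 I}{3}$ ($V{\left(I \right)} = -2 - 2 - \frac{I}{3} + \frac{6^{2}}{3} + \frac{1}{3} \cdot 6 I = -2 - 2 - \frac{I}{3} + \frac{1}{3} \cdot 36 + 2 I = -2 - 2 - \frac{I}{3} + 12 + 2 I = 8 + \frac{5 I}{3}$)
$6 \sqrt{16 + z} V{\left(-1 \right)} = 6 \sqrt{16 - 24} \left(8 + \frac{5}{3} \left(-1\right)\right) = 6 \sqrt{-8} \left(8 - \frac{5}{3}\right) = 6 \cdot 2 i \sqrt{2} \cdot \frac{19}{3} = 12 i \sqrt{2} \cdot \frac{19}{3} = 76 i \sqrt{2}$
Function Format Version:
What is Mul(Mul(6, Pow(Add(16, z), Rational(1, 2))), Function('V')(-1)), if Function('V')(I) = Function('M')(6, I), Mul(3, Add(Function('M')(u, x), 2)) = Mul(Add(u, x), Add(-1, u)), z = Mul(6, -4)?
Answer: Mul(76, I, Pow(2, Rational(1, 2))) ≈ Mul(107.48, I)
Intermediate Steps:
z = -24
Function('M')(u, x) = Add(-2, Mul(Rational(1, 3), Add(-1, u), Add(u, x))) (Function('M')(u, x) = Add(-2, Mul(Rational(1, 3), Mul(Add(u, x), Add(-1, u)))) = Add(-2, Mul(Rational(1, 3), Mul(Add(-1, u), Add(u, x)))) = Add(-2, Mul(Rational(1, 3), Add(-1, u), Add(u, x))))
Function('V')(I) = Add(8, Mul(Rational(5, 3), I)) (Function('V')(I) = Add(-2, Mul(Rational(-1, 3), 6), Mul(Rational(-1, 3), I), Mul(Rational(1, 3), Pow(6, 2)), Mul(Rational(1, 3), 6, I)) = Add(-2, -2, Mul(Rational(-1, 3), I), Mul(Rational(1, 3), 36), Mul(2, I)) = Add(-2, -2, Mul(Rational(-1, 3), I), 12, Mul(2, I)) = Add(8, Mul(Rational(5, 3), I)))
Mul(Mul(6, Pow(Add(16, z), Rational(1, 2))), Function('V')(-1)) = Mul(Mul(6, Pow(Add(16, -24), Rational(1, 2))), Add(8, Mul(Rational(5, 3), -1))) = Mul(Mul(6, Pow(-8, Rational(1, 2))), Add(8, Rational(-5, 3))) = Mul(Mul(6, Mul(2, I, Pow(2, Rational(1, 2)))), Rational(19, 3)) = Mul(Mul(12, I, Pow(2, Rational(1, 2))), Rational(19, 3)) = Mul(76, I, Pow(2, Rational(1, 2)))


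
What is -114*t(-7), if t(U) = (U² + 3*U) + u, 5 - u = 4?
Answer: -3306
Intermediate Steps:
u = 1 (u = 5 - 1*4 = 5 - 4 = 1)
t(U) = 1 + U² + 3*U (t(U) = (U² + 3*U) + 1 = 1 + U² + 3*U)
-114*t(-7) = -114*(1 + (-7)² + 3*(-7)) = -114*(1 + 49 - 21) = -114*29 = -3306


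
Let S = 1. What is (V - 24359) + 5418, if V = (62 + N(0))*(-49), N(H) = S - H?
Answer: -22028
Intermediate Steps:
N(H) = 1 - H
V = -3087 (V = (62 + (1 - 1*0))*(-49) = (62 + (1 + 0))*(-49) = (62 + 1)*(-49) = 63*(-49) = -3087)
(V - 24359) + 5418 = (-3087 - 24359) + 5418 = -27446 + 5418 = -22028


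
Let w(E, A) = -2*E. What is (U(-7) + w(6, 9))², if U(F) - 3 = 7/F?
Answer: 100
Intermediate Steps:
U(F) = 3 + 7/F
(U(-7) + w(6, 9))² = ((3 + 7/(-7)) - 2*6)² = ((3 + 7*(-⅐)) - 12)² = ((3 - 1) - 12)² = (2 - 12)² = (-10)² = 100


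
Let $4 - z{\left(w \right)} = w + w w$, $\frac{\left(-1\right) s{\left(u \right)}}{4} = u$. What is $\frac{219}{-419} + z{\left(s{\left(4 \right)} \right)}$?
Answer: $- \frac{99103}{419} \approx -236.52$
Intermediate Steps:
$s{\left(u \right)} = - 4 u$
$z{\left(w \right)} = 4 - w - w^{2}$ ($z{\left(w \right)} = 4 - \left(w + w w\right) = 4 - \left(w + w^{2}\right) = 4 - w - w^{2}$)
$\frac{219}{-419} + z{\left(s{\left(4 \right)} \right)} = \frac{219}{-419} - \left(-4 - 16 + \left(\left(-4\right) 4\right)^{2}\right) = 219 \left(- \frac{1}{419}\right) - 236 = - \frac{219}{419} + \left(4 + 16 - 256\right) = - \frac{219}{419} - 236 = - \frac{99103}{419}$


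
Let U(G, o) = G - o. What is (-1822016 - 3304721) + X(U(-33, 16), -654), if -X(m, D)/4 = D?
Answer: -5124121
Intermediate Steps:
X(m, D) = -4*D
(-1822016 - 3304721) + X(U(-33, 16), -654) = (-1822016 - 3304721) - 4*(-654) = -5126737 + 2616 = -5124121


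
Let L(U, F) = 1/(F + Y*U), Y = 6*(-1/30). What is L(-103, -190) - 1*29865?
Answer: -25295660/847 ≈ -29865.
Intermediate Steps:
Y = -⅕ (Y = 6*(-1*1/30) = 6*(-1/30) = -⅕ ≈ -0.20000)
L(U, F) = 1/(F - U/5)
L(-103, -190) - 1*29865 = 5/(-1*(-103) + 5*(-190)) - 1*29865 = 5/(103 - 950) - 29865 = 5/(-847) - 29865 = 5*(-1/847) - 29865 = -5/847 - 29865 = -25295660/847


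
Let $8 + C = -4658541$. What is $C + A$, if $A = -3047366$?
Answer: $-7705915$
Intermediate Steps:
$C = -4658549$ ($C = -8 - 4658541 = -4658549$)
$C + A = -4658549 - 3047366 = -7705915$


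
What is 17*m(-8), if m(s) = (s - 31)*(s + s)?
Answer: 10608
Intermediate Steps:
m(s) = 2*s*(-31 + s) (m(s) = (-31 + s)*(2*s) = 2*s*(-31 + s))
17*m(-8) = 17*(2*(-8)*(-31 - 8)) = 17*(2*(-8)*(-39)) = 17*624 = 10608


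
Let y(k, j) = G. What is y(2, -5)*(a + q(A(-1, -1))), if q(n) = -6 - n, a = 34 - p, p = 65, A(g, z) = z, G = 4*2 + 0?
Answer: -288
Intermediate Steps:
G = 8 (G = 8 + 0 = 8)
y(k, j) = 8
a = -31 (a = 34 - 1*65 = 34 - 65 = -31)
y(2, -5)*(a + q(A(-1, -1))) = 8*(-31 + (-6 - 1*(-1))) = 8*(-31 + (-6 + 1)) = 8*(-31 - 5) = 8*(-36) = -288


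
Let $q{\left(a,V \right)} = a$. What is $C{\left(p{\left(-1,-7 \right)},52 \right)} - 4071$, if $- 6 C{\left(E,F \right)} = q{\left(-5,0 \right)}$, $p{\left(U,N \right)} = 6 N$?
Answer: $- \frac{24421}{6} \approx -4070.2$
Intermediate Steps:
$C{\left(E,F \right)} = \frac{5}{6}$ ($C{\left(E,F \right)} = \left(- \frac{1}{6}\right) \left(-5\right) = \frac{5}{6}$)
$C{\left(p{\left(-1,-7 \right)},52 \right)} - 4071 = \frac{5}{6} - 4071 = - \frac{24421}{6}$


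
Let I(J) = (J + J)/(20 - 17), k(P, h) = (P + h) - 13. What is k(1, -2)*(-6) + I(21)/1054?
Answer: 44275/527 ≈ 84.013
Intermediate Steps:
k(P, h) = -13 + P + h
I(J) = 2*J/3 (I(J) = (2*J)/3 = (2*J)*(⅓) = 2*J/3)
k(1, -2)*(-6) + I(21)/1054 = (-13 + 1 - 2)*(-6) + ((⅔)*21)/1054 = -14*(-6) + 14*(1/1054) = 84 + 7/527 = 44275/527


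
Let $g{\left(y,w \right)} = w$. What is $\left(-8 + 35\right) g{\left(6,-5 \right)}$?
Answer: $-135$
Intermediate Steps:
$\left(-8 + 35\right) g{\left(6,-5 \right)} = \left(-8 + 35\right) \left(-5\right) = 27 \left(-5\right) = -135$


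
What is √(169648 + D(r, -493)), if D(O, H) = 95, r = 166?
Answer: √169743 ≈ 412.00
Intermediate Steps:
√(169648 + D(r, -493)) = √(169648 + 95) = √169743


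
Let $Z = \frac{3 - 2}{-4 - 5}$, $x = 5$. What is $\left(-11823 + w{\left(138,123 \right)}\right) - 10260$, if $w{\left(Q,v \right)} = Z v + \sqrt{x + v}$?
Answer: $- \frac{66290}{3} + 8 \sqrt{2} \approx -22085.0$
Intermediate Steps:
$Z = - \frac{1}{9}$ ($Z = 1 \frac{1}{-9} = 1 \left(- \frac{1}{9}\right) = - \frac{1}{9} \approx -0.11111$)
$w{\left(Q,v \right)} = \sqrt{5 + v} - \frac{v}{9}$ ($w{\left(Q,v \right)} = - \frac{v}{9} + \sqrt{5 + v} = \sqrt{5 + v} - \frac{v}{9}$)
$\left(-11823 + w{\left(138,123 \right)}\right) - 10260 = \left(-11823 + \left(\sqrt{5 + 123} - \frac{41}{3}\right)\right) - 10260 = \left(-11823 - \left(\frac{41}{3} - \sqrt{128}\right)\right) - 10260 = \left(-11823 - \left(\frac{41}{3} - 8 \sqrt{2}\right)\right) - 10260 = \left(- \frac{35510}{3} + 8 \sqrt{2}\right) - 10260 = - \frac{66290}{3} + 8 \sqrt{2}$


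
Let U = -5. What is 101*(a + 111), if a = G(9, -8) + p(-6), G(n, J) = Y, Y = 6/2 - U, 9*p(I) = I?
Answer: 35855/3 ≈ 11952.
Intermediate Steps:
p(I) = I/9
Y = 8 (Y = 6/2 - 1*(-5) = 6*(½) + 5 = 3 + 5 = 8)
G(n, J) = 8
a = 22/3 (a = 8 + (⅑)*(-6) = 8 - ⅔ = 22/3 ≈ 7.3333)
101*(a + 111) = 101*(22/3 + 111) = 101*(355/3) = 35855/3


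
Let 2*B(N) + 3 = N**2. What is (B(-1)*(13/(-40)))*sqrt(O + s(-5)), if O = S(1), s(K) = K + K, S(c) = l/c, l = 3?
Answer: 13*I*sqrt(7)/40 ≈ 0.85987*I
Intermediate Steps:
S(c) = 3/c
B(N) = -3/2 + N**2/2
s(K) = 2*K
O = 3 (O = 3/1 = 3*1 = 3)
(B(-1)*(13/(-40)))*sqrt(O + s(-5)) = ((-3/2 + (1/2)*(-1)**2)*(13/(-40)))*sqrt(3 + 2*(-5)) = ((-3/2 + (1/2)*1)*(13*(-1/40)))*sqrt(3 - 10) = ((-3/2 + 1/2)*(-13/40))*sqrt(-7) = (-1*(-13/40))*(I*sqrt(7)) = 13*(I*sqrt(7))/40 = 13*I*sqrt(7)/40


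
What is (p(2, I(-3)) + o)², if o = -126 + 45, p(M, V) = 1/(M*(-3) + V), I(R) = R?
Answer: 532900/81 ≈ 6579.0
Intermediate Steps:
p(M, V) = 1/(V - 3*M) (p(M, V) = 1/(-3*M + V) = 1/(V - 3*M))
o = -81
(p(2, I(-3)) + o)² = (-1/(-1*(-3) + 3*2) - 81)² = (-1/(3 + 6) - 81)² = (-1/9 - 81)² = (-1*⅑ - 81)² = (-⅑ - 81)² = (-730/9)² = 532900/81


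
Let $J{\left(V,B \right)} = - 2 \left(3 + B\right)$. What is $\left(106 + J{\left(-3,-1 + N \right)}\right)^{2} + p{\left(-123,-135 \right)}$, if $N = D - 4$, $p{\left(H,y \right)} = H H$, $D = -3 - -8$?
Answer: $25129$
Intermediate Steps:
$D = 5$ ($D = -3 + 8 = 5$)
$p{\left(H,y \right)} = H^{2}$
$N = 1$ ($N = 5 - 4 = 1$)
$J{\left(V,B \right)} = -6 - 2 B$
$\left(106 + J{\left(-3,-1 + N \right)}\right)^{2} + p{\left(-123,-135 \right)} = \left(106 - \left(6 + 2 \left(-1 + 1\right)\right)\right)^{2} + \left(-123\right)^{2} = \left(106 - 6\right)^{2} + 15129 = 100^{2} + 15129 = 10000 + 15129 = 25129$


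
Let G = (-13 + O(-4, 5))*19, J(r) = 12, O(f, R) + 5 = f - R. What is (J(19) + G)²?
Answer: 251001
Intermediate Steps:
O(f, R) = -5 + f - R (O(f, R) = -5 + (f - R) = -5 + f - R)
G = -513 (G = (-13 + (-5 - 4 - 1*5))*19 = (-13 + (-5 - 4 - 5))*19 = (-13 - 14)*19 = -27*19 = -513)
(J(19) + G)² = (12 - 513)² = (-501)² = 251001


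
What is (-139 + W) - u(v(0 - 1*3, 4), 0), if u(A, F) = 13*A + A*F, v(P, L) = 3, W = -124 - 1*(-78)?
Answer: -224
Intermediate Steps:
W = -46 (W = -124 + 78 = -46)
(-139 + W) - u(v(0 - 1*3, 4), 0) = (-139 - 46) - 3*(13 + 0) = -185 - 3*13 = -185 - 1*39 = -185 - 39 = -224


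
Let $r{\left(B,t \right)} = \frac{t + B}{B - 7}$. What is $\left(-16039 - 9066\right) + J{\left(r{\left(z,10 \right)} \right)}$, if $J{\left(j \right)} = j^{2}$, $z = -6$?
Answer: $- \frac{4242729}{169} \approx -25105.0$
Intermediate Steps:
$r{\left(B,t \right)} = \frac{B + t}{-7 + B}$
$\left(-16039 - 9066\right) + J{\left(r{\left(z,10 \right)} \right)} = \left(-16039 - 9066\right) + \left(\frac{-6 + 10}{-7 - 6}\right)^{2} = -25105 + \left(\frac{1}{-13} \cdot 4\right)^{2} = -25105 + \left(\left(- \frac{1}{13}\right) 4\right)^{2} = -25105 + \left(- \frac{4}{13}\right)^{2} = -25105 + \frac{16}{169} = - \frac{4242729}{169}$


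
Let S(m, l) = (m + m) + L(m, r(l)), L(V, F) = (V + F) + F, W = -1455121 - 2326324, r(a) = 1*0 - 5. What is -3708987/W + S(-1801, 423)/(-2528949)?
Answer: 9400307926448/9563081551305 ≈ 0.98298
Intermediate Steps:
r(a) = -5 (r(a) = 0 - 5 = -5)
W = -3781445
L(V, F) = V + 2*F (L(V, F) = (F + V) + F = V + 2*F)
S(m, l) = -10 + 3*m (S(m, l) = (m + m) + (m + 2*(-5)) = 2*m + (m - 10) = 2*m + (-10 + m) = -10 + 3*m)
-3708987/W + S(-1801, 423)/(-2528949) = -3708987/(-3781445) + (-10 + 3*(-1801))/(-2528949) = -3708987*(-1/3781445) + (-10 - 5403)*(-1/2528949) = 3708987/3781445 - 5413*(-1/2528949) = 3708987/3781445 + 5413/2528949 = 9400307926448/9563081551305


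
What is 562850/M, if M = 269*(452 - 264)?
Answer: 281425/25286 ≈ 11.130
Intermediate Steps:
M = 50572 (M = 269*188 = 50572)
562850/M = 562850/50572 = 562850*(1/50572) = 281425/25286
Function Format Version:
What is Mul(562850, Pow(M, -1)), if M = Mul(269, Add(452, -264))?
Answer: Rational(281425, 25286) ≈ 11.130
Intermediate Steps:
M = 50572 (M = Mul(269, 188) = 50572)
Mul(562850, Pow(M, -1)) = Mul(562850, Pow(50572, -1)) = Mul(562850, Rational(1, 50572)) = Rational(281425, 25286)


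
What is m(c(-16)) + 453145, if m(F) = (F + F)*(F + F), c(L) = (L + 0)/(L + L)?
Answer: 453146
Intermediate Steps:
c(L) = ½ (c(L) = L/((2*L)) = L*(1/(2*L)) = ½)
m(F) = 4*F² (m(F) = (2*F)*(2*F) = 4*F²)
m(c(-16)) + 453145 = 4*(½)² + 453145 = 4*(¼) + 453145 = 1 + 453145 = 453146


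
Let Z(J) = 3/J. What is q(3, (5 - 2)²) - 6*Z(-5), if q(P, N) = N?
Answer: 63/5 ≈ 12.600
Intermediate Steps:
q(3, (5 - 2)²) - 6*Z(-5) = (5 - 2)² - 18/(-5) = 3² - 18*(-1)/5 = 9 - 6*(-⅗) = 9 + 18/5 = 63/5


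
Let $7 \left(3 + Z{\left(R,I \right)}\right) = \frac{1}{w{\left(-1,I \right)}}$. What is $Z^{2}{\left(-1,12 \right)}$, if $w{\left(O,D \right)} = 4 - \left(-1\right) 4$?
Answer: $\frac{27889}{3136} \approx 8.8932$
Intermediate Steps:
$w{\left(O,D \right)} = 8$ ($w{\left(O,D \right)} = 4 - -4 = 4 + 4 = 8$)
$Z{\left(R,I \right)} = - \frac{167}{56}$ ($Z{\left(R,I \right)} = -3 + \frac{1}{7 \cdot 8} = -3 + \frac{1}{7} \cdot \frac{1}{8} = -3 + \frac{1}{56} = - \frac{167}{56}$)
$Z^{2}{\left(-1,12 \right)} = \left(- \frac{167}{56}\right)^{2} = \frac{27889}{3136}$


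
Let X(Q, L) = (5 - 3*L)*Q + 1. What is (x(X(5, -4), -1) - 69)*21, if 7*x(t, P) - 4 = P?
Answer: -1440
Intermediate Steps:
X(Q, L) = 1 + Q*(5 - 3*L) (X(Q, L) = Q*(5 - 3*L) + 1 = 1 + Q*(5 - 3*L))
x(t, P) = 4/7 + P/7
(x(X(5, -4), -1) - 69)*21 = ((4/7 + (⅐)*(-1)) - 69)*21 = ((4/7 - ⅐) - 69)*21 = (3/7 - 69)*21 = -480/7*21 = -1440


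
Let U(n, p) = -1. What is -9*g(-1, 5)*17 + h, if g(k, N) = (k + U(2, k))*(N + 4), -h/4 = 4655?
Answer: -15866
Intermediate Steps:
h = -18620 (h = -4*4655 = -18620)
g(k, N) = (-1 + k)*(4 + N) (g(k, N) = (k - 1)*(N + 4) = (-1 + k)*(4 + N))
-9*g(-1, 5)*17 + h = -9*(-4 - 1*5 + 4*(-1) + 5*(-1))*17 - 18620 = -9*(-4 - 5 - 4 - 5)*17 - 18620 = -9*(-18)*17 - 18620 = 162*17 - 18620 = 2754 - 18620 = -15866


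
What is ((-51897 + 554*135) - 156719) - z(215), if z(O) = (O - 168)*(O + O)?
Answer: -154036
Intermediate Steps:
z(O) = 2*O*(-168 + O) (z(O) = (-168 + O)*(2*O) = 2*O*(-168 + O))
((-51897 + 554*135) - 156719) - z(215) = ((-51897 + 554*135) - 156719) - 2*215*(-168 + 215) = ((-51897 + 74790) - 156719) - 2*215*47 = (22893 - 156719) - 1*20210 = -133826 - 20210 = -154036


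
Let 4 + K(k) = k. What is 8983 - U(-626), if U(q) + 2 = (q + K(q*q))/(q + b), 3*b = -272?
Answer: 10245744/1075 ≈ 9530.9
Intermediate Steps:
K(k) = -4 + k
b = -272/3 (b = (⅓)*(-272) = -272/3 ≈ -90.667)
U(q) = -2 + (-4 + q + q²)/(-272/3 + q) (U(q) = -2 + (q + (-4 + q*q))/(q - 272/3) = -2 + (q + (-4 + q²))/(-272/3 + q) = -2 + (-4 + q + q²)/(-272/3 + q))
8983 - U(-626) = 8983 - (532 - 3*(-626) + 3*(-626)²)/(-272 + 3*(-626)) = 8983 - (532 + 1878 + 3*391876)/(-272 - 1878) = 8983 - (532 + 1878 + 1175628)/(-2150) = 8983 - (-1)*1178038/2150 = 8983 - 1*(-589019/1075) = 8983 + 589019/1075 = 10245744/1075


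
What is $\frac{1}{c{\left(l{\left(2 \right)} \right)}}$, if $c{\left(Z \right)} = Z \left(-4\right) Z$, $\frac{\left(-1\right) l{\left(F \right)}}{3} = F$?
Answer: $- \frac{1}{144} \approx -0.0069444$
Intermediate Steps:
$l{\left(F \right)} = - 3 F$
$c{\left(Z \right)} = - 4 Z^{2}$ ($c{\left(Z \right)} = - 4 Z Z = - 4 Z^{2}$)
$\frac{1}{c{\left(l{\left(2 \right)} \right)}} = \frac{1}{\left(-4\right) \left(\left(-3\right) 2\right)^{2}} = \frac{1}{\left(-4\right) \left(-6\right)^{2}} = \frac{1}{\left(-4\right) 36} = \frac{1}{-144} = - \frac{1}{144}$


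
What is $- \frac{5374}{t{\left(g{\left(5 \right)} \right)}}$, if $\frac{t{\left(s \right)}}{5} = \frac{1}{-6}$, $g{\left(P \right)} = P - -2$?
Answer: $\frac{32244}{5} \approx 6448.8$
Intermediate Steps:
$g{\left(P \right)} = 2 + P$ ($g{\left(P \right)} = P + 2 = 2 + P$)
$t{\left(s \right)} = - \frac{5}{6}$ ($t{\left(s \right)} = \frac{5}{-6} = 5 \left(- \frac{1}{6}\right) = - \frac{5}{6}$)
$- \frac{5374}{t{\left(g{\left(5 \right)} \right)}} = - \frac{5374}{- \frac{5}{6}} = \left(-5374\right) \left(- \frac{6}{5}\right) = \frac{32244}{5}$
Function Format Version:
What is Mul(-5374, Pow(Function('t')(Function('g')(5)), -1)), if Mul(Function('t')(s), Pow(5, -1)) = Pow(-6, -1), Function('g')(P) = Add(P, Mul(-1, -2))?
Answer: Rational(32244, 5) ≈ 6448.8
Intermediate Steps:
Function('g')(P) = Add(2, P) (Function('g')(P) = Add(P, 2) = Add(2, P))
Function('t')(s) = Rational(-5, 6) (Function('t')(s) = Mul(5, Pow(-6, -1)) = Mul(5, Rational(-1, 6)) = Rational(-5, 6))
Mul(-5374, Pow(Function('t')(Function('g')(5)), -1)) = Mul(-5374, Pow(Rational(-5, 6), -1)) = Mul(-5374, Rational(-6, 5)) = Rational(32244, 5)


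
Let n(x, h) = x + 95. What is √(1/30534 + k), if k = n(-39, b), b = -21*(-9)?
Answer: √52210239270/30534 ≈ 7.4833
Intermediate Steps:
b = 189
n(x, h) = 95 + x
k = 56 (k = 95 - 39 = 56)
√(1/30534 + k) = √(1/30534 + 56) = √(1709905/30534) = √52210239270/30534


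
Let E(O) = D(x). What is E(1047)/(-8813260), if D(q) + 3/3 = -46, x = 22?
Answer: 47/8813260 ≈ 5.3329e-6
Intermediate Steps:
D(q) = -47 (D(q) = -1 - 46 = -47)
E(O) = -47
E(1047)/(-8813260) = -47/(-8813260) = -47*(-1/8813260) = 47/8813260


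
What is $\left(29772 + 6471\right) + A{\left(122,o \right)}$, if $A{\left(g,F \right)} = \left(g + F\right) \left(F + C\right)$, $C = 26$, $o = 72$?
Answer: $55255$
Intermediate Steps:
$A{\left(g,F \right)} = \left(26 + F\right) \left(F + g\right)$ ($A{\left(g,F \right)} = \left(g + F\right) \left(F + 26\right) = \left(F + g\right) \left(26 + F\right) = \left(26 + F\right) \left(F + g\right)$)
$\left(29772 + 6471\right) + A{\left(122,o \right)} = \left(29772 + 6471\right) + \left(72^{2} + 26 \cdot 72 + 26 \cdot 122 + 72 \cdot 122\right) = 36243 + \left(5184 + 1872 + 3172 + 8784\right) = 36243 + 19012 = 55255$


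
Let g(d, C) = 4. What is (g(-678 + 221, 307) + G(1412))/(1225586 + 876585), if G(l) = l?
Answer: 1416/2102171 ≈ 0.00067359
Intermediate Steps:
(g(-678 + 221, 307) + G(1412))/(1225586 + 876585) = (4 + 1412)/(1225586 + 876585) = 1416/2102171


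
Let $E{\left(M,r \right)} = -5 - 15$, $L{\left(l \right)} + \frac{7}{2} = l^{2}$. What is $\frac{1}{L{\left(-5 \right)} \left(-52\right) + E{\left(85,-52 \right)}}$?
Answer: $- \frac{1}{1138} \approx -0.00087873$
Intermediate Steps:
$L{\left(l \right)} = - \frac{7}{2} + l^{2}$
$E{\left(M,r \right)} = -20$ ($E{\left(M,r \right)} = -5 - 15 = -20$)
$\frac{1}{L{\left(-5 \right)} \left(-52\right) + E{\left(85,-52 \right)}} = \frac{1}{\left(- \frac{7}{2} + \left(-5\right)^{2}\right) \left(-52\right) - 20} = \frac{1}{\left(- \frac{7}{2} + 25\right) \left(-52\right) - 20} = \frac{1}{\frac{43}{2} \left(-52\right) - 20} = \frac{1}{-1118 - 20} = \frac{1}{-1138} = - \frac{1}{1138}$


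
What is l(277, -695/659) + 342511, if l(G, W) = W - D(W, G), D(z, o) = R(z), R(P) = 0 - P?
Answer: 225713359/659 ≈ 3.4251e+5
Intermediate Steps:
R(P) = -P
D(z, o) = -z
l(G, W) = 2*W (l(G, W) = W - (-1)*W = W + W = 2*W)
l(277, -695/659) + 342511 = 2*(-695/659) + 342511 = -1390/659 + 342511 = 225713359/659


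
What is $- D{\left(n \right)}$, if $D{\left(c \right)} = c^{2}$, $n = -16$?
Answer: $-256$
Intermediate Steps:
$- D{\left(n \right)} = - \left(-16\right)^{2} = \left(-1\right) 256 = -256$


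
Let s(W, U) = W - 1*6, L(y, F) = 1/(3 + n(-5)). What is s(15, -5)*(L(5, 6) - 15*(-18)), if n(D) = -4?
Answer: 2421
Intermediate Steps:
L(y, F) = -1 (L(y, F) = 1/(3 - 4) = 1/(-1) = -1)
s(W, U) = -6 + W (s(W, U) = W - 6 = -6 + W)
s(15, -5)*(L(5, 6) - 15*(-18)) = (-6 + 15)*(-1 - 15*(-18)) = 9*(-1 + 270) = 9*269 = 2421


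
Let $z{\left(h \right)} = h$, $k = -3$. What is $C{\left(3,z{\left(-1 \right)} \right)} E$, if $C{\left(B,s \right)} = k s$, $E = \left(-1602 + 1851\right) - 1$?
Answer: $744$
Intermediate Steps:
$E = 248$ ($E = 249 - 1 = 248$)
$C{\left(B,s \right)} = - 3 s$
$C{\left(3,z{\left(-1 \right)} \right)} E = \left(-3\right) \left(-1\right) 248 = 3 \cdot 248 = 744$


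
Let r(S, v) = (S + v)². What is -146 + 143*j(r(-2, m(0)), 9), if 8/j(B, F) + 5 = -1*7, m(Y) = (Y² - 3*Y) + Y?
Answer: -724/3 ≈ -241.33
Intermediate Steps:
m(Y) = Y² - 2*Y
j(B, F) = -⅔ (j(B, F) = 8/(-5 - 1*7) = 8/(-5 - 7) = 8/(-12) = 8*(-1/12) = -⅔)
-146 + 143*j(r(-2, m(0)), 9) = -146 + 143*(-⅔) = -146 - 286/3 = -724/3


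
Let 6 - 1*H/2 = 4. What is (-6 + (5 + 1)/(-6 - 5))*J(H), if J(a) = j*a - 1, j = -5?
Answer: 1512/11 ≈ 137.45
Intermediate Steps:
H = 4 (H = 12 - 2*4 = 12 - 8 = 4)
J(a) = -1 - 5*a (J(a) = -5*a - 1 = -1 - 5*a)
(-6 + (5 + 1)/(-6 - 5))*J(H) = (-6 + (5 + 1)/(-6 - 5))*(-1 - 5*4) = (-6 + 6/(-11))*(-1 - 20) = (-6 + 6*(-1/11))*(-21) = (-6 - 6/11)*(-21) = -72/11*(-21) = 1512/11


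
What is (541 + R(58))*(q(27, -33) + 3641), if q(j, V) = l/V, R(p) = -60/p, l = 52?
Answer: 1880661559/957 ≈ 1.9652e+6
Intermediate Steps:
q(j, V) = 52/V
(541 + R(58))*(q(27, -33) + 3641) = (541 - 60/58)*(52/(-33) + 3641) = (541 - 60*1/58)*(52*(-1/33) + 3641) = (541 - 30/29)*(-52/33 + 3641) = (15659/29)*(120101/33) = 1880661559/957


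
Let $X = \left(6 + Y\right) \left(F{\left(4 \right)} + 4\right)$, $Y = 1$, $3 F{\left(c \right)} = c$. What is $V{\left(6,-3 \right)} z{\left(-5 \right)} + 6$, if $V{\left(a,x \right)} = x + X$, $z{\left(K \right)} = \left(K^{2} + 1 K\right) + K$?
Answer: $521$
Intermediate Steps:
$F{\left(c \right)} = \frac{c}{3}$
$z{\left(K \right)} = K^{2} + 2 K$ ($z{\left(K \right)} = \left(K^{2} + K\right) + K = \left(K + K^{2}\right) + K = K^{2} + 2 K$)
$X = \frac{112}{3}$ ($X = \left(6 + 1\right) \left(\frac{1}{3} \cdot 4 + 4\right) = 7 \left(\frac{4}{3} + 4\right) = 7 \cdot \frac{16}{3} = \frac{112}{3} \approx 37.333$)
$V{\left(a,x \right)} = \frac{112}{3} + x$ ($V{\left(a,x \right)} = x + \frac{112}{3} = \frac{112}{3} + x$)
$V{\left(6,-3 \right)} z{\left(-5 \right)} + 6 = \left(\frac{112}{3} - 3\right) \left(- 5 \left(2 - 5\right)\right) + 6 = \frac{103 \left(\left(-5\right) \left(-3\right)\right)}{3} + 6 = \frac{103}{3} \cdot 15 + 6 = 515 + 6 = 521$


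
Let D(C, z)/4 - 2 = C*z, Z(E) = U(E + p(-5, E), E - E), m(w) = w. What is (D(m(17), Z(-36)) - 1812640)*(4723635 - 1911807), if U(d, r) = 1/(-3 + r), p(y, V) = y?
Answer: -5096873146064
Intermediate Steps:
Z(E) = -⅓ (Z(E) = 1/(-3 + (E - E)) = 1/(-3 + 0) = 1/(-3) = -⅓)
D(C, z) = 8 + 4*C*z (D(C, z) = 8 + 4*(C*z) = 8 + 4*C*z)
(D(m(17), Z(-36)) - 1812640)*(4723635 - 1911807) = ((8 + 4*17*(-⅓)) - 1812640)*(4723635 - 1911807) = ((8 - 68/3) - 1812640)*2811828 = (-44/3 - 1812640)*2811828 = -5437964/3*2811828 = -5096873146064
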